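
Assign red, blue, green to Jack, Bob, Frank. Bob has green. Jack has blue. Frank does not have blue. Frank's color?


From clues:
  Bob → green
  Jack → blue
By elimination, Frank gets the remaining.

red


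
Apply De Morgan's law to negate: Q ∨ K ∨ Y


De Morgan's law: ¬(P ∨ Q ∨ R) ≡ ¬P ∧ ¬Q ∧ ¬R
¬(Q ∨ K ∨ Y) = ¬Q ∧ ¬K ∧ ¬Y

¬Q ∧ ¬K ∧ ¬Y


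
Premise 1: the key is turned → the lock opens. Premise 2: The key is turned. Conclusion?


Modus ponens: P → Q, P ⊢ Q
P: the key is turned
Q: the lock opens
We have P → Q and P is true.
By modus ponens, Q must be true.

The lock opens


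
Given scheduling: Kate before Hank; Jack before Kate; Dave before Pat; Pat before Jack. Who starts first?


Constraints: Kate before Hank; Jack before Kate; Dave before Pat; Pat before Jack
The first task can have nothing scheduled before it, so it must never appear on the right of a 'before'.
Tasks appearing after some 'before': Hank, Kate, Pat, Jack.
The only task not in that list is Dave → it is first.

Dave


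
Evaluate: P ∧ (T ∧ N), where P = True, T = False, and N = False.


P = True, T = False, N = False
Step 1: T ∧ N = False AND False = False
Step 2: P ∧ False = True AND False = False
AND is true only when ALL operands are true.

False


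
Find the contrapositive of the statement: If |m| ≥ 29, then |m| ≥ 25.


Original: If |m| ≥ 29, then |m| ≥ 25
Contrapositive: If ¬Q, then ¬P
Negate Q: not (|m| ≥ 25)
Negate P: not (|m| ≥ 29)

If not (|m| ≥ 25), then not (|m| ≥ 29).


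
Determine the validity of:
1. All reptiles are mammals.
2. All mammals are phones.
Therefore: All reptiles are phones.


Premise 1: All reptiles are mammals.
Premise 2: All mammals are phones.
Conclusion: All reptiles are phones.
Barbara syllogism (AAA-1): All A are B, All B are C → All A are C.
Middle term (mammals) distributed in premise 2.

Valid


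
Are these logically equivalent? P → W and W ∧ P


Expression 1: P → W
Expression 2: W ∧ P
Truth table (P W | Expr1 Expr2):
  T T |   T     T
  T F |   F     F
  F T |   T     F   ← differ
  F F |   T     F   ← differ
Counterexample: P=F, W=T gives Expr1 = T but Expr2 = F, so the expressions are NOT logically equivalent.

No


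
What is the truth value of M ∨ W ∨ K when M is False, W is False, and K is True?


M = False, W = False, K = True
Step 1: M ∨ W = False OR False = False
Step 2: False ∨ K = False OR True = True
OR is true when at least one operand is true.

True


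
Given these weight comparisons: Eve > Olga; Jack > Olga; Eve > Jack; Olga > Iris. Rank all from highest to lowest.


Constraints: Eve > Olga; Jack > Olga; Eve > Jack; Olga > Iris
Method: at each step, the next-highest is the one remaining person who never appears on the smaller side of a constraint between remaining people.
  Step 1: remaining {Iris, Jack, Olga, Eve}; on the smaller side: {Iris, Jack, Olga} → Eve is next (Eve > Olga; Eve > Jack).
  Step 2: remaining {Iris, Jack, Olga}; on the smaller side: {Iris, Olga} → Jack is next (Jack > Olga).
  Step 3: remaining {Iris, Olga}; on the smaller side: {Iris} → Olga is next (Olga > Iris).
  Step 4: only Iris remains → lowest.
Final ranking (highest to lowest):

Eve > Jack > Olga > Iris


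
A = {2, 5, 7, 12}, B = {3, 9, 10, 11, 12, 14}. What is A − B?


A = {2, 5, 7, 12}
B = {3, 9, 10, 11, 12, 14}
Operation: difference A − B
In A but not B: 2, 5, 7

{2, 5, 7}


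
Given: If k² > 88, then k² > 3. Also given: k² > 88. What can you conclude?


Modus ponens: P → Q, P ⊢ Q
P: k² > 88
Q: k² > 3
We have P → Q and P is true.
By modus ponens, Q must be true.

k² > 3


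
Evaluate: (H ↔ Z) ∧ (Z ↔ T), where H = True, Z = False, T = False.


H = True, Z = False, T = False
Step 1: H ↔ Z is true when H and Z have the same value. Result: False
Step 2: Z ↔ T is true when Z and T have the same value. Result: True
Step 3: False ∧ True = False

False


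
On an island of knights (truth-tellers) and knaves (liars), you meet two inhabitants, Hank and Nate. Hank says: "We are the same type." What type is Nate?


Hank says: "We are the same type."
Case 1: Hank is a Knight (truth-teller)
  Statement is true → they ARE the same → Nate is also a Knight
Case 2: Hank is a Knave (liar)
  Statement is false → they are NOT the same → Nate is a Knight
In both cases, Nate is a Knight.

Knight


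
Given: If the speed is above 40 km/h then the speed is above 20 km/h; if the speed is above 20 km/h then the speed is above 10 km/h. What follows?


Hypothetical syllogism: P → Q, Q → R ⊢ P → R
Premise 1: the speed is above 40 km/h → the speed is above 20 km/h
Premise 2: the speed is above 20 km/h → the speed is above 10 km/h
Chain the implications: the middle term (the speed is above 20 km/h) links the two.
Conclusion: If the speed is above 40 km/h, then the speed is above 10 km/h.

If the speed is above 40 km/h, then the speed is above 10 km/h.


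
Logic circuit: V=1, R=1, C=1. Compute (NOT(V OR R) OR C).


V OR R = 1
NOT(1) = 0
0 OR 1 = 1

1


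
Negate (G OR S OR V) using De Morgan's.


De Morgan's law: ¬(P ∨ Q ∨ R) ≡ ¬P ∧ ¬Q ∧ ¬R
¬(G ∨ S ∨ V) = ¬G ∧ ¬S ∧ ¬V

¬G ∧ ¬S ∧ ¬V


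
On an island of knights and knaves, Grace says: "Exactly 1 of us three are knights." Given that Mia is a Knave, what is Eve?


Grace claims exactly 1 knights among Grace, Mia, Eve.
Given: Mia is a Knave.

Case 1: Grace is a Knight (tells truth)
  Then exactly 1 of the three are knights.
  Counting Grace, Mia: 1 knight(s) so far. Need 0 more → Eve = Knave.
Case 2: Grace is a Knave (lies)
  Then the count is NOT 1.
  If Eve = Knight, count = 1 = 1 → claim would be true, contradicts lie.
  If Eve = Knave, count = 0 ≠ 1 → lie confirmed ✓

Eve is a Knave.

Knave


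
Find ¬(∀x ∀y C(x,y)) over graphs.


Original: ∀x ∀y C(x,y)
Rule: ¬∀→∃, ¬∃→∀, negate predicate.
Negation: ∃x ∃y ¬C(x,y)

∃x ∃y ¬C(x,y)


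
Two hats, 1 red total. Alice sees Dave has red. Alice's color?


Total red = 1, Dave = red
Red accounted for: 1
Remaining for Alice: 0
Alice's hat is blue.

blue


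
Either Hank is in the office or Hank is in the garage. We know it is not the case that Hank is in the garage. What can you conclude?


Disjunctive syllogism: P ∨ Q, ¬P ⊢ Q
Disjunction: Hank is in the office ∨ Hank is in the garage
We know it is not the case that Hank is in the garage.
By disjunctive syllogism, the other disjunct must be true.

Hank is in the office


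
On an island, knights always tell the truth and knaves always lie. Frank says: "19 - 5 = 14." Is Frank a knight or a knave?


Statement: "19 - 5 = 14."
Actual: 19 - 5 = 14
Claimed: 14
Statement is TRUE → Frank tells the truth → Knight

Knight


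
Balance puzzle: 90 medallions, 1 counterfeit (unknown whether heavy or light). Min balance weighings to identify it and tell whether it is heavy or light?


Let n = 90. 180 possibilities (n medallions × lighter/heavier); each weighing has 3 outcomes.
Bound for k weighings: say the first weighing puts j medallions on each pan. If it tips, the 2j weighed medallions remain suspects (each with a known direction) and k-1 weighings give 3^(k-1) outcomes; 3^(k-1) is odd, so 2j ≤ 3^(k-1) - 1. If it balances, the n - 2j unweighed medallions remain with direction unknown: 2(n - 2j) ≤ 3^(k-1) - 1 by the same parity argument. Adding, n ≤ (3^(k-1) - 1) + (3^(k-1) - 1)/2 = (3^k - 3)/2, and the classical three-group strategy achieves this (3 medallions in 2 weighings, 12 in 3, 39 in 4, 120 in 5).
So we need the smallest k with (3^k - 3)/2 ≥ 90.
k = 4: (3^4 - 3)/2 = 39 < 90 ✗
k = 5: (3^5 - 3)/2 = 120 ≥ 90 ✓

5


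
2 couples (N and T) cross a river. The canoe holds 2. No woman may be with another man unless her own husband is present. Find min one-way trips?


Label couples N and T.
1. WN+WT → (far: WN,WT; near: HN,HT)
2. WN ←   (far: WT; near: HN,HT,WN)
3. HN+HT → (far: HN,HT,WT; near: WN)
4. HN ←   (far: HT,WT; near: HN,WN)  — HN returns, since WN is alone on near bank
5. HN+WN → (far: all four; near: empty)
Every state respects the constraint.
Minimum trips = 5

5


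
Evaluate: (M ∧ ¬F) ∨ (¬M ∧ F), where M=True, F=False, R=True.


M = True, F = False, R = True
Expression: (M ∧ ¬F) ∨ (¬M ∧ F)
Step 1: ¬F = NOT False = True
Step 2: M ∧ ¬F = True AND True = True
Step 3: ¬M = NOT True = False
Step 4: ¬M ∧ F = False AND False = False
Step 5: (True) ∨ (False) = True OR False = True

True


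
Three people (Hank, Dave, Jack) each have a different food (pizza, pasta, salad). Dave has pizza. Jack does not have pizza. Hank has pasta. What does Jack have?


From clues:
  Dave → pizza
  Hank → pasta
By elimination, Jack gets the remaining.

salad


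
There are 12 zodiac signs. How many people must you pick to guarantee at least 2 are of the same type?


Pigeonhole: to guarantee k in one of n categories, need (k-1)×n + 1.
k = 2, n = 12
Minimum = (2-1) × 12 + 1 = 1 × 12 + 1

13


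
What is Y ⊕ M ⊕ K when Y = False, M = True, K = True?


Y = False, M = True, K = True
Step 1: Y ⊕ M = False XOR True = True
Step 2: True ⊕ K = True XOR True = False
XOR is true when an odd number of operands are true.

False


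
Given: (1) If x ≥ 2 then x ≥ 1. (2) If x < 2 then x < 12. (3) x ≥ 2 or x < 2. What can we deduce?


Constructive dilemma: (P → Q) ∧ (R → S), P ∨ R ⊢ Q ∨ S
Premise 1: x ≥ 2 → x ≥ 1
Premise 2: x < 2 → x < 12
Premise 3: x ≥ 2 ∨ x < 2
Case 1: Assuming x ≥ 2, then by Premise 1, x ≥ 1.
Case 2: Assuming x < 2, then by Premise 2, x < 12.
Since one of x ≥ 2 or x < 2 must hold, we get x ≥ 1 or x < 12.

x ≥ 1 or x < 12.


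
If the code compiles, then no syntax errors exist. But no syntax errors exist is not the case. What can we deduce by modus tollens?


Modus tollens: P → Q, ¬Q ⊢ ¬P
P: the code compiles
Q: no syntax errors exist
We have P → Q and Q is false.
By modus tollens, P must be false.

It is not the case that the code compiles


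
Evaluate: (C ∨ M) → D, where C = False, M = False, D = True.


C = False, M = False, D = True
Step 1: C ∨ M = False OR False = False
Step 2: (False) → D: false only when antecedent=True and D=False.
Result: True

True


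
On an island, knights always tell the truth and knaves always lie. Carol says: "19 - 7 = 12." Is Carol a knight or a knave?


Statement: "19 - 7 = 12."
Actual: 19 - 7 = 12
Claimed: 12
Statement is TRUE → Carol tells the truth → Knight

Knight


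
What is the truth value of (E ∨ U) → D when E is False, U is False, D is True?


E = False, U = False, D = True
Step 1: E ∨ U = False OR False = False
Step 2: (False) → D: false only when antecedent=True and D=False.
Result: True

True


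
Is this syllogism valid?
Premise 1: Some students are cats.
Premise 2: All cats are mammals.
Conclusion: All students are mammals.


Premise 1: Some students are cats.
Premise 2: All cats are mammals.
Conclusion: All students are mammals.
Fallacy: illicit minor. The minor term (students) is distributed in the conclusion ('All students ...') but undistributed in its premise ('Some students are cats' doesn't cover all students).
Only 'Some students are mammals' follows, not 'All'.

Invalid


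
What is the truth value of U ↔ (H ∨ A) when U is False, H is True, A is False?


U = False, H = True, A = False
Step 1: H ∨ A = True OR False = True
Step 2: U ↔ (True): true when both sides have same truth value.
Result: False ↔ True = False

False


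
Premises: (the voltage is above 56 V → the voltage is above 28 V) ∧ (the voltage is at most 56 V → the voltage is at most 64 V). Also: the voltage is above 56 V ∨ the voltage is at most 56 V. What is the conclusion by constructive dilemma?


Constructive dilemma: (P → Q) ∧ (R → S), P ∨ R ⊢ Q ∨ S
Premise 1: the voltage is above 56 V → the voltage is above 28 V
Premise 2: the voltage is at most 56 V → the voltage is at most 64 V
Premise 3: the voltage is above 56 V ∨ the voltage is at most 56 V
Case 1: Assuming the voltage is above 56 V, then by Premise 1, the voltage is above 28 V.
Case 2: Assuming the voltage is at most 56 V, then by Premise 2, the voltage is at most 64 V.
Since one of the voltage is above 56 V or the voltage is at most 56 V must hold, we get the voltage is above 28 V or the voltage is at most 64 V.

The voltage is above 28 V or the voltage is at most 64 V.


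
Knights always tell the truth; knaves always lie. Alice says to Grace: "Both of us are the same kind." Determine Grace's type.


Alice says: "Both of us are the same kind."
Case 1: Alice is a Knight (truth-teller)
  Statement is true → they ARE the same → Grace is also a Knight
Case 2: Alice is a Knave (liar)
  Statement is false → they are NOT the same → Grace is a Knight
In both cases, Grace is a Knight.

Knight


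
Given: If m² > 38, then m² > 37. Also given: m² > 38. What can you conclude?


Modus ponens: P → Q, P ⊢ Q
P: m² > 38
Q: m² > 37
We have P → Q and P is true.
By modus ponens, Q must be true.

m² > 37


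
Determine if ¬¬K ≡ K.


Expression 1: ¬¬K
Expression 2: K
Truth table (K | Expr1 Expr2):
  T |   T     T
  F |   F     F
All 2 rows agree, so the expressions are logically equivalent.

Yes


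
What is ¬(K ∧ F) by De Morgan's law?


De Morgan's law: ¬(P ∧ Q) ≡ ¬P ∨ ¬Q
¬(K ∧ F) = ¬K ∨ ¬F

¬K ∨ ¬F


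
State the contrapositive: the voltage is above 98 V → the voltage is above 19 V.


Original: If the voltage is above 98 V, then the voltage is above 19 V
Contrapositive: If ¬Q, then ¬P
Negate Q: not (the voltage is above 19 V)
Negate P: not (the voltage is above 98 V)

If not (the voltage is above 19 V), then not (the voltage is above 98 V).


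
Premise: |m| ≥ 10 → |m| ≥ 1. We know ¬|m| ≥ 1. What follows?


Modus tollens: P → Q, ¬Q ⊢ ¬P
P: |m| ≥ 10
Q: |m| ≥ 1
We have P → Q and Q is false.
By modus tollens, P must be false.

It is not the case that |m| ≥ 10


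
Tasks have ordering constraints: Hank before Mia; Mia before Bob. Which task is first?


Constraints: Hank before Mia; Mia before Bob
The first task can have nothing scheduled before it, so it must never appear on the right of a 'before'.
Tasks appearing after some 'before': Mia, Bob.
The only task not in that list is Hank → it is first.

Hank


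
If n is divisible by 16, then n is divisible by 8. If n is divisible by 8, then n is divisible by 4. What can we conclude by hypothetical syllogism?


Hypothetical syllogism: P → Q, Q → R ⊢ P → R
Premise 1: n is divisible by 16 → n is divisible by 8
Premise 2: n is divisible by 8 → n is divisible by 4
Chain the implications: the middle term (n is divisible by 8) links the two.
Conclusion: If n is divisible by 16, then n is divisible by 4.

If n is divisible by 16, then n is divisible by 4.


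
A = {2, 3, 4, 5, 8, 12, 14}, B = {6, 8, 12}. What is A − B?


A = {2, 3, 4, 5, 8, 12, 14}
B = {6, 8, 12}
Operation: difference A − B
In A but not B: 2, 3, 4, 5, 14

{2, 3, 4, 5, 14}


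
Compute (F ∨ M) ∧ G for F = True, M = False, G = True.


F = True, M = False, G = True
Step 1: F ∨ M = True OR False = True
Step 2: True ∧ G = True AND True = True
OR is true when at least one operand is true; AND requires both.

True


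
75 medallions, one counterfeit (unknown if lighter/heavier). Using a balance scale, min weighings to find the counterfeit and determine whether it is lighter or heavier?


Let n = 75. 150 possibilities (n medallions × lighter/heavier); each weighing has 3 outcomes.
Bound for k weighings: say the first weighing puts j medallions on each pan. If it tips, the 2j weighed medallions remain suspects (each with a known direction) and k-1 weighings give 3^(k-1) outcomes; 3^(k-1) is odd, so 2j ≤ 3^(k-1) - 1. If it balances, the n - 2j unweighed medallions remain with direction unknown: 2(n - 2j) ≤ 3^(k-1) - 1 by the same parity argument. Adding, n ≤ (3^(k-1) - 1) + (3^(k-1) - 1)/2 = (3^k - 3)/2, and the classical three-group strategy achieves this (3 medallions in 2 weighings, 12 in 3, 39 in 4, 120 in 5).
So we need the smallest k with (3^k - 3)/2 ≥ 75.
k = 4: (3^4 - 3)/2 = 39 < 75 ✗
k = 5: (3^5 - 3)/2 = 120 ≥ 75 ✓

5


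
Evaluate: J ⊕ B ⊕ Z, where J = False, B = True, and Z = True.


J = False, B = True, Z = True
Step 1: J ⊕ B = False XOR True = True
Step 2: True ⊕ Z = True XOR True = False
XOR is true when an odd number of operands are true.

False


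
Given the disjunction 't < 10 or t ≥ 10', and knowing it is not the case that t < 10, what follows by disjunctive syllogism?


Disjunctive syllogism: P ∨ Q, ¬P ⊢ Q
Disjunction: t < 10 ∨ t ≥ 10
We know it is not the case that t < 10.
By disjunctive syllogism, the other disjunct must be true.

t ≥ 10


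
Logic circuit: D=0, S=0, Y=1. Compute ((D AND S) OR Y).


D AND S = 0&0 = 0
0 OR 1 = 1

1


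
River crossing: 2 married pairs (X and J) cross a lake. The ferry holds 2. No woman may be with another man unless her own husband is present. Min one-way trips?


Label couples X and J.
1. WX+WJ → (far: WX,WJ; near: HX,HJ)
2. WX ←   (far: WJ; near: HX,HJ,WX)
3. HX+HJ → (far: HX,HJ,WJ; near: WX)
4. HX ←   (far: HJ,WJ; near: HX,WX)  — HX returns, since WX is alone on near bank
5. HX+WX → (far: all four; near: empty)
Every state respects the constraint.
Minimum trips = 5

5


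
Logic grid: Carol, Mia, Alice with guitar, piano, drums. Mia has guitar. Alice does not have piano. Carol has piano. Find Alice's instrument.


From clues:
  Carol → piano
  Mia → guitar
By elimination, Alice gets the remaining.

drums


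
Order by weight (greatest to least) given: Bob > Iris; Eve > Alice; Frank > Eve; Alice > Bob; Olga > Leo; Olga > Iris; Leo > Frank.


Constraints: Bob > Iris; Eve > Alice; Frank > Eve; Alice > Bob; Olga > Leo; Olga > Iris; Leo > Frank
Method: at each step, the next-highest is the one remaining person who never appears on the smaller side of a constraint between remaining people.
  Step 1: remaining {Leo, Eve, Olga, Alice, Bob, Iris, Frank}; on the smaller side: {Leo, Eve, Alice, Bob, Iris, Frank} → Olga is next (Olga > Leo; Olga > Iris).
  Step 2: remaining {Leo, Eve, Alice, Bob, Iris, Frank}; on the smaller side: {Eve, Alice, Bob, Iris, Frank} → Leo is next (Leo > Frank).
  Step 3: remaining {Eve, Alice, Bob, Iris, Frank}; on the smaller side: {Eve, Alice, Bob, Iris} → Frank is next (Frank > Eve).
  Step 4: remaining {Eve, Alice, Bob, Iris}; on the smaller side: {Alice, Bob, Iris} → Eve is next (Eve > Alice).
  Step 5: remaining {Alice, Bob, Iris}; on the smaller side: {Bob, Iris} → Alice is next (Alice > Bob).
  Step 6: remaining {Bob, Iris}; on the smaller side: {Iris} → Bob is next (Bob > Iris).
  Step 7: only Iris remains → lowest.
Final ranking (highest to lowest):

Olga > Leo > Frank > Eve > Alice > Bob > Iris


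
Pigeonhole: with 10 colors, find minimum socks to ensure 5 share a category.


Pigeonhole: to guarantee k in one of n categories, need (k-1)×n + 1.
k = 5, n = 10
Minimum = (5-1) × 10 + 1 = 4 × 10 + 1

41


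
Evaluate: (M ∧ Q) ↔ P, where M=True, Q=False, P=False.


M = True, Q = False, P = False
Expression: (M ∧ Q) ↔ P
Step 1: M ∧ Q = True AND False = False
Step 2: (False) ↔ P = (False iff False) = True

True


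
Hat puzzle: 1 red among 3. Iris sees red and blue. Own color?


Total red = 1, seen red = 1
Own red = 1 - 1 = 0
Iris's hat is blue.

blue


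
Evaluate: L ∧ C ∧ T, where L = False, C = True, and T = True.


L = False, C = True, T = True
Step 1: L ∧ C = False AND True = False
Step 2: (False) ∧ T = (False) AND True = False
AND is true only when ALL operands are true.

False


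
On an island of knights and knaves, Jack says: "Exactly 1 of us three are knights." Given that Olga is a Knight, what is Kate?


Jack claims exactly 1 knights among Jack, Olga, Kate.
Given: Olga is a Knight.

Case 1: Jack is a Knight (tells truth)
  Then exactly 1 of the three are knights.
  Counting Jack, Olga: 2 knight(s) so far. Need -1 more → impossible.
Case 2: Jack is a Knave (lies)
  Then the count is NOT 1.
  If Kate = Knave, count = 1 = 1 → claim would be true, contradicts lie.
  If Kate = Knight, count = 2 ≠ 1 → lie confirmed ✓

Kate is a Knight.

Knight


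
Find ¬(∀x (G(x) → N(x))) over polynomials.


Original: ∀x (G(x) → N(x))
Rule: ¬∀→∃, ¬∃→∀, negate predicate.
Negation: ∃x (G(x) ∧ ¬N(x))

∃x (G(x) ∧ ¬N(x))


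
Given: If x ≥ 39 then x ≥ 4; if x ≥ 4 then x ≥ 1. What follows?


Hypothetical syllogism: P → Q, Q → R ⊢ P → R
Premise 1: x ≥ 39 → x ≥ 4
Premise 2: x ≥ 4 → x ≥ 1
Chain the implications: the middle term (x ≥ 4) links the two.
Conclusion: If x ≥ 39, then x ≥ 1.

If x ≥ 39, then x ≥ 1.


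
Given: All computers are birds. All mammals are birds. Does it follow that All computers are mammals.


Premise 1: All computers are birds.
Premise 2: All mammals are birds.
Conclusion: All computers are mammals.
Fallacy: undistributed middle. birds is predicate in both.
Counterexample: computers and mammals could be disjoint subsets of birds.

Invalid


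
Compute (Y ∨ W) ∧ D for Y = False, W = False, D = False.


Y = False, W = False, D = False
Step 1: Y ∨ W = False OR False = False
Step 2: False ∧ D = False AND False = False
OR is true when at least one operand is true; AND requires both.

False


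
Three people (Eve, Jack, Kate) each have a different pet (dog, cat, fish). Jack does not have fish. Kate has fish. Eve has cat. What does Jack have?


From clues:
  Kate → fish
  Eve → cat
By elimination, Jack gets the remaining.

dog


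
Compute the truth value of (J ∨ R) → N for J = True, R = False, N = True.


J = True, R = False, N = True
Step 1: J ∨ R = True OR False = True
Step 2: (True) → N: false only when antecedent=True and N=False.
Result: True

True


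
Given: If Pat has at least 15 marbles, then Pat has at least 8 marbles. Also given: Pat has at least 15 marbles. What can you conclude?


Modus ponens: P → Q, P ⊢ Q
P: Pat has at least 15 marbles
Q: Pat has at least 8 marbles
We have P → Q and P is true.
By modus ponens, Q must be true.

Pat has at least 8 marbles


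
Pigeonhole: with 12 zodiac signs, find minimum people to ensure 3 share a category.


Pigeonhole: to guarantee k in one of n categories, need (k-1)×n + 1.
k = 3, n = 12
Minimum = (3-1) × 12 + 1 = 2 × 12 + 1

25


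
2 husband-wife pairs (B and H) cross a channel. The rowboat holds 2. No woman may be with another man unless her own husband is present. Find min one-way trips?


Label couples B and H.
1. WB+WH → (far: WB,WH; near: HB,HH)
2. WB ←   (far: WH; near: HB,HH,WB)
3. HB+HH → (far: HB,HH,WH; near: WB)
4. HB ←   (far: HH,WH; near: HB,WB)  — HB returns, since WB is alone on near bank
5. HB+WB → (far: all four; near: empty)
Every state respects the constraint.
Minimum trips = 5

5


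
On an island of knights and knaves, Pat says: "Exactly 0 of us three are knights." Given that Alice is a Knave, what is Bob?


Pat claims exactly 0 knights among Pat, Alice, Bob.
Given: Alice is a Knave.

Case 1: Pat is a Knight (tells truth)
  Then exactly 0 of the three are knights.
  Counting Pat, Alice: 1 knight(s) so far. Need -1 more → impossible.
Case 2: Pat is a Knave (lies)
  Then the count is NOT 0.
  If Bob = Knave, count = 0 = 0 → claim would be true, contradicts lie.
  If Bob = Knight, count = 1 ≠ 0 → lie confirmed ✓

Bob is a Knight.

Knight


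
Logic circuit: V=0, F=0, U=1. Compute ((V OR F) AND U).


V OR F = 0|0 = 0
0 AND 1 = 0

0


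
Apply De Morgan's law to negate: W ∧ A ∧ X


De Morgan's law: ¬(P ∧ Q ∧ R) ≡ ¬P ∨ ¬Q ∨ ¬R
¬(W ∧ A ∧ X) = ¬W ∨ ¬A ∨ ¬X

¬W ∨ ¬A ∨ ¬X


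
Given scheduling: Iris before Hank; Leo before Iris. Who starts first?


Constraints: Iris before Hank; Leo before Iris
The first task can have nothing scheduled before it, so it must never appear on the right of a 'before'.
Tasks appearing after some 'before': Hank, Iris.
The only task not in that list is Leo → it is first.

Leo


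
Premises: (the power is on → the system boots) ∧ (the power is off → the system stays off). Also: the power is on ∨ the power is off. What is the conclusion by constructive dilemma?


Constructive dilemma: (P → Q) ∧ (R → S), P ∨ R ⊢ Q ∨ S
Premise 1: the power is on → the system boots
Premise 2: the power is off → the system stays off
Premise 3: the power is on ∨ the power is off
Case 1: Assuming the power is on, then by Premise 1, the system boots.
Case 2: Assuming the power is off, then by Premise 2, the system stays off.
Since one of the power is on or the power is off must hold, we get the system boots or the system stays off.

The system boots or the system stays off.


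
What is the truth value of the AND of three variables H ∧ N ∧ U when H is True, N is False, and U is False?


H = True, N = False, U = False
Step 1: H ∧ N = True AND False = False
Step 2: (False) ∧ U = (False) AND False = False
AND is true only when ALL operands are true.

False


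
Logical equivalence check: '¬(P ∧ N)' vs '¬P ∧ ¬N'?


Expression 1: ¬(P ∧ N)
Expression 2: ¬P ∧ ¬N
Truth table (P N | Expr1 Expr2):
  T T |   F     F
  T F |   T     F   ← differ
  F T |   T     F   ← differ
  F F |   T     T
Counterexample: P=T, N=F gives Expr1 = T but Expr2 = F, so the expressions are NOT logically equivalent.

No


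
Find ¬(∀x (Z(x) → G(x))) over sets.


Original: ∀x (Z(x) → G(x))
Rule: ¬∀→∃, ¬∃→∀, negate predicate.
Negation: ∃x (Z(x) ∧ ¬G(x))

∃x (Z(x) ∧ ¬G(x))


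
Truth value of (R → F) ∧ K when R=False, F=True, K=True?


R = False, F = True, K = True
Expression: (R → F) ∧ K
Step 1: R → F = False → True (false only if R=True, F=False) = True
Step 2: (True) ∧ K = True AND True = True

True


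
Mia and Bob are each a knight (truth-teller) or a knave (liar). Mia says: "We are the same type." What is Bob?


Mia says: "We are the same type."
Case 1: Mia is a Knight (truth-teller)
  Statement is true → they ARE the same → Bob is also a Knight
Case 2: Mia is a Knave (liar)
  Statement is false → they are NOT the same → Bob is a Knight
In both cases, Bob is a Knight.

Knight


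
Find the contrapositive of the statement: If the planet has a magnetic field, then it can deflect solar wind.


Original: If the planet has a magnetic field, then it can deflect solar wind
Contrapositive: If ¬Q, then ¬P
Negate Q: not (it can deflect solar wind)
Negate P: not (the planet has a magnetic field)

If not (it can deflect solar wind), then not (the planet has a magnetic field).


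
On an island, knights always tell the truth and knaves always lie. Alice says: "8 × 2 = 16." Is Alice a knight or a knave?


Statement: "8 × 2 = 16."
Actual: 8 × 2 = 16
Claimed: 16
Statement is TRUE → Alice tells the truth → Knight

Knight


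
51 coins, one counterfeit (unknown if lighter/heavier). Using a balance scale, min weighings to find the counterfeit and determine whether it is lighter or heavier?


Let n = 51. 102 possibilities (n coins × lighter/heavier); each weighing has 3 outcomes.
Bound for k weighings: say the first weighing puts j coins on each pan. If it tips, the 2j weighed coins remain suspects (each with a known direction) and k-1 weighings give 3^(k-1) outcomes; 3^(k-1) is odd, so 2j ≤ 3^(k-1) - 1. If it balances, the n - 2j unweighed coins remain with direction unknown: 2(n - 2j) ≤ 3^(k-1) - 1 by the same parity argument. Adding, n ≤ (3^(k-1) - 1) + (3^(k-1) - 1)/2 = (3^k - 3)/2, and the classical three-group strategy achieves this (3 coins in 2 weighings, 12 in 3, 39 in 4, 120 in 5).
So we need the smallest k with (3^k - 3)/2 ≥ 51.
k = 4: (3^4 - 3)/2 = 39 < 51 ✗
k = 5: (3^5 - 3)/2 = 120 ≥ 51 ✓

5


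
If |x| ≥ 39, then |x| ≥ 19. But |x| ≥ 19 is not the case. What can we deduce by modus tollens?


Modus tollens: P → Q, ¬Q ⊢ ¬P
P: |x| ≥ 39
Q: |x| ≥ 19
We have P → Q and Q is false.
By modus tollens, P must be false.

It is not the case that |x| ≥ 39


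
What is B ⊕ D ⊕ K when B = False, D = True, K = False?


B = False, D = True, K = False
Step 1: B ⊕ D = False XOR True = True
Step 2: True ⊕ K = True XOR False = True
XOR is true when an odd number of operands are true.

True


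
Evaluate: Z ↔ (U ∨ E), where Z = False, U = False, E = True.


Z = False, U = False, E = True
Step 1: U ∨ E = False OR True = True
Step 2: Z ↔ (True): true when both sides have same truth value.
Result: False ↔ True = False

False


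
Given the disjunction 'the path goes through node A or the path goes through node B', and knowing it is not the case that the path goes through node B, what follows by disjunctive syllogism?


Disjunctive syllogism: P ∨ Q, ¬P ⊢ Q
Disjunction: the path goes through node A ∨ the path goes through node B
We know it is not the case that the path goes through node B.
By disjunctive syllogism, the other disjunct must be true.

The path goes through node A


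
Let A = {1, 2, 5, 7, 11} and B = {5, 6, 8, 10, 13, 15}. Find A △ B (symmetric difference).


A = {1, 2, 5, 7, 11}
B = {5, 6, 8, 10, 13, 15}
Operation: symmetric difference
In A only: [1, 2, 7, 11], in B only: [6, 8, 10, 13, 15]

{1, 2, 6, 7, 8, 10, 11, 13, 15}


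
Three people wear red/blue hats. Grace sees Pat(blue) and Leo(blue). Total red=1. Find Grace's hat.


Total red = 1, seen red = 0
Own red = 1 - 0 = 1
Grace's hat is red.

red


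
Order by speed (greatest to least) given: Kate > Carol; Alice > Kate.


Constraints: Kate > Carol; Alice > Kate
Method: at each step, the next-highest is the one remaining person who never appears on the smaller side of a constraint between remaining people.
  Step 1: remaining {Carol, Alice, Kate}; on the smaller side: {Carol, Kate} → Alice is next (Alice > Kate).
  Step 2: remaining {Carol, Kate}; on the smaller side: {Carol} → Kate is next (Kate > Carol).
  Step 3: only Carol remains → lowest.
Final ranking (highest to lowest):

Alice > Kate > Carol


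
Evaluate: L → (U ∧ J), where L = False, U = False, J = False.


L = False, U = False, J = False
Step 1: U ∧ J = False AND False = False
Step 2: L → (False): false only when L=True and consequent=False.
Result: True

True


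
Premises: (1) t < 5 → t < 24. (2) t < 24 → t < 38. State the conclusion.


Hypothetical syllogism: P → Q, Q → R ⊢ P → R
Premise 1: t < 5 → t < 24
Premise 2: t < 24 → t < 38
Chain the implications: the middle term (t < 24) links the two.
Conclusion: If t < 5, then t < 38.

If t < 5, then t < 38.


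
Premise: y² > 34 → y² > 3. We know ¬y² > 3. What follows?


Modus tollens: P → Q, ¬Q ⊢ ¬P
P: y² > 34
Q: y² > 3
We have P → Q and Q is false.
By modus tollens, P must be false.

It is not the case that y² > 34


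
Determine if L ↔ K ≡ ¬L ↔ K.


Expression 1: L ↔ K
Expression 2: ¬L ↔ K
Truth table (L K | Expr1 Expr2):
  T T |   T     F   ← differ
  T F |   F     T   ← differ
  F T |   F     T   ← differ
  F F |   T     F   ← differ
Counterexample: L=T, K=T gives Expr1 = T but Expr2 = F, so the expressions are NOT logically equivalent.

No


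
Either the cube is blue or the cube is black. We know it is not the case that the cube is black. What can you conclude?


Disjunctive syllogism: P ∨ Q, ¬P ⊢ Q
Disjunction: the cube is blue ∨ the cube is black
We know it is not the case that the cube is black.
By disjunctive syllogism, the other disjunct must be true.

The cube is blue


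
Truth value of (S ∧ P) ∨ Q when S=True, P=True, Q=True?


S = True, P = True, Q = True
Expression: (S ∧ P) ∨ Q
Step 1: S ∧ P = True AND True = True
Step 2: (True) ∨ Q = True OR True = True

True


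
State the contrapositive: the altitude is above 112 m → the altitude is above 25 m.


Original: If the altitude is above 112 m, then the altitude is above 25 m
Contrapositive: If ¬Q, then ¬P
Negate Q: not (the altitude is above 25 m)
Negate P: not (the altitude is above 112 m)

If not (the altitude is above 25 m), then not (the altitude is above 112 m).


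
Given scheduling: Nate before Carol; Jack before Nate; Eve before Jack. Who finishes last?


Constraints: Nate before Carol; Jack before Nate; Eve before Jack
The last task can have nothing scheduled after it, so it must never appear on the left of a 'before'.
Tasks appearing before some other task: Nate, Jack, Eve.
The only task not in that list is Carol → it is last.

Carol


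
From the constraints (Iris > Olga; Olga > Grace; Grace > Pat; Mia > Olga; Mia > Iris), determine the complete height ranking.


Constraints: Iris > Olga; Olga > Grace; Grace > Pat; Mia > Olga; Mia > Iris
Method: at each step, the next-highest is the one remaining person who never appears on the smaller side of a constraint between remaining people.
  Step 1: remaining {Pat, Olga, Iris, Grace, Mia}; on the smaller side: {Pat, Olga, Iris, Grace} → Mia is next (Mia > Olga; Mia > Iris).
  Step 2: remaining {Pat, Olga, Iris, Grace}; on the smaller side: {Pat, Olga, Grace} → Iris is next (Iris > Olga).
  Step 3: remaining {Pat, Olga, Grace}; on the smaller side: {Pat, Grace} → Olga is next (Olga > Grace).
  Step 4: remaining {Pat, Grace}; on the smaller side: {Pat} → Grace is next (Grace > Pat).
  Step 5: only Pat remains → lowest.
Final ranking (highest to lowest):

Mia > Iris > Olga > Grace > Pat


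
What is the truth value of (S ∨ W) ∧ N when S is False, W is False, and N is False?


S = False, W = False, N = False
Step 1: S ∨ W = False OR False = False
Step 2: False ∧ N = False AND False = False
OR is true when at least one operand is true; AND requires both.

False


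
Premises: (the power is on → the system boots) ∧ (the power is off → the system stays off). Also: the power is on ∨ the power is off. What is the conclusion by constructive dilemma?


Constructive dilemma: (P → Q) ∧ (R → S), P ∨ R ⊢ Q ∨ S
Premise 1: the power is on → the system boots
Premise 2: the power is off → the system stays off
Premise 3: the power is on ∨ the power is off
Case 1: Assuming the power is on, then by Premise 1, the system boots.
Case 2: Assuming the power is off, then by Premise 2, the system stays off.
Since one of the power is on or the power is off must hold, we get the system boots or the system stays off.

The system boots or the system stays off.


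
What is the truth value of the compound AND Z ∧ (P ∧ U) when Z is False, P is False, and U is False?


Z = False, P = False, U = False
Step 1: P ∧ U = False AND False = False
Step 2: Z ∧ False = False AND False = False
AND is true only when ALL operands are true.

False


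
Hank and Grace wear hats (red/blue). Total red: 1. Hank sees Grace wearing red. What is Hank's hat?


Total red = 1, Grace = red
Red accounted for: 1
Remaining for Hank: 0
Hank's hat is blue.

blue


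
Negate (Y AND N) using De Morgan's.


De Morgan's law: ¬(P ∧ Q) ≡ ¬P ∨ ¬Q
¬(Y ∧ N) = ¬Y ∨ ¬N

¬Y ∨ ¬N


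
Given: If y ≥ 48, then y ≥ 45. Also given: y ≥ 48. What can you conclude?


Modus ponens: P → Q, P ⊢ Q
P: y ≥ 48
Q: y ≥ 45
We have P → Q and P is true.
By modus ponens, Q must be true.

y ≥ 45


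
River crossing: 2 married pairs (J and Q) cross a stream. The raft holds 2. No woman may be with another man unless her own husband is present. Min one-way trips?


Label couples J and Q.
1. WJ+WQ → (far: WJ,WQ; near: HJ,HQ)
2. WJ ←   (far: WQ; near: HJ,HQ,WJ)
3. HJ+HQ → (far: HJ,HQ,WQ; near: WJ)
4. HJ ←   (far: HQ,WQ; near: HJ,WJ)  — HJ returns, since WJ is alone on near bank
5. HJ+WJ → (far: all four; near: empty)
Every state respects the constraint.
Minimum trips = 5

5


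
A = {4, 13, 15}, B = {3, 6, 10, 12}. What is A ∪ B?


A = {4, 13, 15}
B = {3, 6, 10, 12}
Operation: union
All elements combined: 3, 4, 6, 10, 12, 13, 15

{3, 4, 6, 10, 12, 13, 15}


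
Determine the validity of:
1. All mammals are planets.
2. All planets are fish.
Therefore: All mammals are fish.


Premise 1: All mammals are planets.
Premise 2: All planets are fish.
Conclusion: All mammals are fish.
Barbara syllogism (AAA-1): All A are B, All B are C → All A are C.
Middle term (planets) distributed in premise 2.

Valid


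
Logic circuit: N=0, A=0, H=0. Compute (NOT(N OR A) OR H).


N OR A = 0
NOT(0) = 1
1 OR 0 = 1

1


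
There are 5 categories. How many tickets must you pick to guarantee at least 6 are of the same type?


Pigeonhole: to guarantee k in one of n categories, need (k-1)×n + 1.
k = 6, n = 5
Minimum = (6-1) × 5 + 1 = 5 × 5 + 1

26


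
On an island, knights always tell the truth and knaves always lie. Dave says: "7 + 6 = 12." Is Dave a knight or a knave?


Statement: "7 + 6 = 12."
Actual: 7 + 6 = 13
Claimed: 12
Statement is FALSE → Dave lies → Knave

Knave


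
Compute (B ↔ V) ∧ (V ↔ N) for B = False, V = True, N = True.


B = False, V = True, N = True
Step 1: B ↔ V is true when B and V have the same value. Result: False
Step 2: V ↔ N is true when V and N have the same value. Result: True
Step 3: False ∧ True = False

False


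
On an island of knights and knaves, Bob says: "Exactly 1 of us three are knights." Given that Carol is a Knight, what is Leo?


Bob claims exactly 1 knights among Bob, Carol, Leo.
Given: Carol is a Knight.

Case 1: Bob is a Knight (tells truth)
  Then exactly 1 of the three are knights.
  Counting Bob, Carol: 2 knight(s) so far. Need -1 more → impossible.
Case 2: Bob is a Knave (lies)
  Then the count is NOT 1.
  If Leo = Knave, count = 1 = 1 → claim would be true, contradicts lie.
  If Leo = Knight, count = 2 ≠ 1 → lie confirmed ✓

Leo is a Knight.

Knight


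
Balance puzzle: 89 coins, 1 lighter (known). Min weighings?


Each weighing has 3 outcomes (left heavy / balance / right heavy), so k weighings distinguish at most 3^k cases; splitting into three near-equal groups achieves this.
Need 3^k ≥ 89: 3^4 = 81 < 89 ≤ 3^5 = 243
k = ⌈log₃(89)⌉ = 5

5


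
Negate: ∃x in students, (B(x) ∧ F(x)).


Original: ∃x (B(x) ∧ F(x))
Rule: ¬∀→∃, ¬∃→∀, negate predicate.
Negation: ∀x (¬B(x) ∨ ¬F(x))

∀x (¬B(x) ∨ ¬F(x))


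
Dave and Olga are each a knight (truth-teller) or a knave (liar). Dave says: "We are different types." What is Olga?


Dave says: "We are different types."
Case 1: Dave is a Knight (truth-teller)
  Statement is true → they ARE different → Olga is a Knave
Case 2: Dave is a Knave (liar)
  Statement is false → they are NOT different → Olga is a Knave
In both cases, Olga is a Knave.

Knave


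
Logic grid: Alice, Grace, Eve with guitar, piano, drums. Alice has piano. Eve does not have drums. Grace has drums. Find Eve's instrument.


From clues:
  Alice → piano
  Grace → drums
By elimination, Eve gets the remaining.

guitar


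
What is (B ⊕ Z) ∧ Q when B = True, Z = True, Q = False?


B = True, Z = True, Q = False
Step 1: B ⊕ Z = True XOR True = False
Step 2: False ∧ Q = False AND False = False
XOR true when exactly one of B,Z is true; then AND with Q.

False


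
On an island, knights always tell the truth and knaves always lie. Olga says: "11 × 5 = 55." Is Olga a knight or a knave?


Statement: "11 × 5 = 55."
Actual: 11 × 5 = 55
Claimed: 55
Statement is TRUE → Olga tells the truth → Knight

Knight
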